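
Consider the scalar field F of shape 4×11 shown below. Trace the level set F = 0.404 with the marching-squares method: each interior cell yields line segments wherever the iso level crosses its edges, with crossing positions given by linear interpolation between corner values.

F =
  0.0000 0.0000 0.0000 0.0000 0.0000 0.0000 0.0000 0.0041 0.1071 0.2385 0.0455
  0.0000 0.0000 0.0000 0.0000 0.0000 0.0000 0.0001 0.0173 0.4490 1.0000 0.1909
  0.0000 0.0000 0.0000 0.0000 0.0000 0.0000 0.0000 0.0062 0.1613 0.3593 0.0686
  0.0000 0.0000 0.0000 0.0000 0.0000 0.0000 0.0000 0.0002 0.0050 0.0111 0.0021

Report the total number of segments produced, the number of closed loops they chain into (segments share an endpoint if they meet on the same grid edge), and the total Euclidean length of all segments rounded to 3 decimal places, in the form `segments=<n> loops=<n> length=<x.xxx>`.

segments=6 loops=1 length=5.075

cell (0,7): code 0100 → (0.868,8.000)–(1.000,7.896)
cell (0,8): code 1100 → (0.217,9.000)–(0.868,8.000)
cell (0,9): code 1000 → (1.000,9.737)–(0.217,9.000)
cell (1,7): code 0010 → (1.000,7.896)–(1.156,8.000)
cell (1,8): code 0011 → (1.156,8.000)–(1.930,9.000)
cell (1,9): code 0001 → (1.930,9.000)–(1.000,9.737)
total: 6 segments, chained into 1 closed loop(s), length Σ = 5.074912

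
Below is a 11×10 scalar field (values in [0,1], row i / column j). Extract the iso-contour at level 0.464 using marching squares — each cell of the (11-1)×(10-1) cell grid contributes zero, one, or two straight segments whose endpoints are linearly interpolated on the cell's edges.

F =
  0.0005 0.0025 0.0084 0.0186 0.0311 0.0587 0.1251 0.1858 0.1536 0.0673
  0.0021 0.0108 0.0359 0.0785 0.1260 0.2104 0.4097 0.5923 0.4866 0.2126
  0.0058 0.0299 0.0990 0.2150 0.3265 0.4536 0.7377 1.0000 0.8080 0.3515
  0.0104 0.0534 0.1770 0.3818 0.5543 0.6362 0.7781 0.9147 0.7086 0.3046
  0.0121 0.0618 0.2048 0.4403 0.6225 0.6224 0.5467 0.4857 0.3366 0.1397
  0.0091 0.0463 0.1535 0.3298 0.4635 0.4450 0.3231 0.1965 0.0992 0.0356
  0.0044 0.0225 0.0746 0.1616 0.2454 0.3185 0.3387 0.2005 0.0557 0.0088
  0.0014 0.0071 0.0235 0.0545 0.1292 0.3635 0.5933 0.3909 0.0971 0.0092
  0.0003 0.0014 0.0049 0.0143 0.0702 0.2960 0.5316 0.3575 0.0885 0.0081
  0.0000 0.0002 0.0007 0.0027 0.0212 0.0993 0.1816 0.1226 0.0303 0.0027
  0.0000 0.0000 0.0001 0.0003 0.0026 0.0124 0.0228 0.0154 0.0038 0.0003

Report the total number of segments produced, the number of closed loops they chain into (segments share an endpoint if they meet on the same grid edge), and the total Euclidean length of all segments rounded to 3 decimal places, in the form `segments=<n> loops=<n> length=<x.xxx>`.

cell (0,6): code 0100 → (0.684,7.000)–(1.000,6.297)
cell (0,7): code 1100 → (0.932,8.000)–(0.684,7.000)
cell (0,8): code 1000 → (1.000,8.082)–(0.932,8.000)
cell (1,5): code 0100 → (1.166,6.000)–(2.000,5.037)
cell (1,6): code 1110 → (1.000,6.297)–(1.166,6.000)
cell (1,8): code 1001 → (2.000,8.754)–(1.000,8.082)
cell (2,3): code 0100 → (2.604,4.000)–(3.000,3.477)
cell (2,4): code 1100 → (2.057,5.000)–(2.604,4.000)
cell (2,5): code 1110 → (2.000,5.037)–(2.057,5.000)
cell (2,8): code 1001 → (3.000,8.605)–(2.000,8.754)
cell (3,3): code 0110 → (3.000,3.477)–(4.000,3.130)
cell (3,7): code 1011 → (4.000,7.146)–(3.658,8.000)
cell (3,8): code 0001 → (3.658,8.000)–(3.000,8.605)
cell (4,3): code 0010 → (4.000,3.130)–(4.997,4.000)
cell (4,4): code 0011 → (4.997,4.000)–(4.893,5.000)
cell (4,5): code 0011 → (4.893,5.000)–(4.370,6.000)
cell (4,6): code 0011 → (4.370,6.000)–(4.075,7.000)
cell (4,7): code 0001 → (4.075,7.000)–(4.000,7.146)
cell (6,5): code 0100 → (6.492,6.000)–(7.000,5.437)
cell (6,6): code 1000 → (7.000,6.639)–(6.492,6.000)
cell (7,5): code 0110 → (7.000,5.437)–(8.000,5.713)
cell (7,6): code 1001 → (8.000,6.388)–(7.000,6.639)
cell (8,5): code 0010 → (8.000,5.713)–(8.193,6.000)
cell (8,6): code 0001 → (8.193,6.000)–(8.000,6.388)
total: 24 segments, chained into 2 closed loop(s), length Σ = 19.559175

segments=24 loops=2 length=19.559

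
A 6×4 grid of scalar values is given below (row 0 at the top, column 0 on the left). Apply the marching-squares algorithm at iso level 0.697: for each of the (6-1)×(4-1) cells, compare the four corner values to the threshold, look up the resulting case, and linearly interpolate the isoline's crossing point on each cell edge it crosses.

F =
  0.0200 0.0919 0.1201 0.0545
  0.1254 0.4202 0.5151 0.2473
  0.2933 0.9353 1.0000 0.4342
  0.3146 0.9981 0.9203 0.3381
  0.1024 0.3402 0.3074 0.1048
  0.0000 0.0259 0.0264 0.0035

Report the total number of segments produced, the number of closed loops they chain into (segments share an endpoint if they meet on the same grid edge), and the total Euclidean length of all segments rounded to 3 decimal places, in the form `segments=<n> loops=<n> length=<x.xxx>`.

cell (1,0): code 0100 → (1.537,1.000)–(2.000,0.629)
cell (1,1): code 1100 → (1.375,2.000)–(1.537,1.000)
cell (1,2): code 1000 → (2.000,2.536)–(1.375,2.000)
cell (2,0): code 0110 → (2.000,0.629)–(3.000,0.559)
cell (2,2): code 1001 → (3.000,2.384)–(2.000,2.536)
cell (3,0): code 0010 → (3.000,0.559)–(3.458,1.000)
cell (3,1): code 0011 → (3.458,1.000)–(3.364,2.000)
cell (3,2): code 0001 → (3.364,2.000)–(3.000,2.384)
total: 8 segments, chained into 1 closed loop(s), length Σ = 6.611628

segments=8 loops=1 length=6.612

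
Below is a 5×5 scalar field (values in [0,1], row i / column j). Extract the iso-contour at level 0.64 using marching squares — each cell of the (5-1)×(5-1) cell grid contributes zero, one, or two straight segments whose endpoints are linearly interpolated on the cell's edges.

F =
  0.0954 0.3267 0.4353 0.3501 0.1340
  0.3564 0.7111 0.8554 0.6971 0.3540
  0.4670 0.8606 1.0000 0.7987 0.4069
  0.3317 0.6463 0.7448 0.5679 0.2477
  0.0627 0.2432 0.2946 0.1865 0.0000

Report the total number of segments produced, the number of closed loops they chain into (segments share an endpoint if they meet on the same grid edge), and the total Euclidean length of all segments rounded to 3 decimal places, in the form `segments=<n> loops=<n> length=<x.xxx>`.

segments=12 loops=1 length=8.842

cell (0,0): code 0100 → (0.815,1.000)–(1.000,0.800)
cell (0,1): code 1100 → (0.487,2.000)–(0.815,1.000)
cell (0,2): code 1100 → (0.835,3.000)–(0.487,2.000)
cell (0,3): code 1000 → (1.000,3.166)–(0.835,3.000)
cell (1,0): code 0110 → (1.000,0.800)–(2.000,0.440)
cell (1,3): code 1001 → (2.000,3.405)–(1.000,3.166)
cell (2,0): code 0110 → (2.000,0.440)–(3.000,0.980)
cell (2,2): code 1011 → (3.000,2.592)–(2.688,3.000)
cell (2,3): code 0001 → (2.688,3.000)–(2.000,3.405)
cell (3,0): code 0010 → (3.000,0.980)–(3.016,1.000)
cell (3,1): code 0011 → (3.016,1.000)–(3.233,2.000)
cell (3,2): code 0001 → (3.233,2.000)–(3.000,2.592)
total: 12 segments, chained into 1 closed loop(s), length Σ = 8.842419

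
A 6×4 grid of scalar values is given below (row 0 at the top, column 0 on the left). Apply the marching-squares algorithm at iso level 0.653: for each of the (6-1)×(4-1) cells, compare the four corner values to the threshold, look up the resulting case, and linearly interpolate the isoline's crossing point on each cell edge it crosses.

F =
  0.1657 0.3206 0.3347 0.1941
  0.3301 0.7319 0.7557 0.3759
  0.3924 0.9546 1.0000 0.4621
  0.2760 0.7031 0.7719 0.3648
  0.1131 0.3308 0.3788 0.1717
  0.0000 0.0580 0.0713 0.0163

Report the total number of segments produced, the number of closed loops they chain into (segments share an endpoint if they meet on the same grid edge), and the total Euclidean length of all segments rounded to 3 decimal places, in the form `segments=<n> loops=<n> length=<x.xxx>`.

segments=10 loops=1 length=7.522

cell (0,0): code 0100 → (0.808,1.000)–(1.000,0.804)
cell (0,1): code 1100 → (0.756,2.000)–(0.808,1.000)
cell (0,2): code 1000 → (1.000,2.270)–(0.756,2.000)
cell (1,0): code 0110 → (1.000,0.804)–(2.000,0.464)
cell (1,2): code 1001 → (2.000,2.645)–(1.000,2.270)
cell (2,0): code 0110 → (2.000,0.464)–(3.000,0.883)
cell (2,2): code 1001 → (3.000,2.292)–(2.000,2.645)
cell (3,0): code 0010 → (3.000,0.883)–(3.135,1.000)
cell (3,1): code 0011 → (3.135,1.000)–(3.302,2.000)
cell (3,2): code 0001 → (3.302,2.000)–(3.000,2.292)
total: 10 segments, chained into 1 closed loop(s), length Σ = 7.521959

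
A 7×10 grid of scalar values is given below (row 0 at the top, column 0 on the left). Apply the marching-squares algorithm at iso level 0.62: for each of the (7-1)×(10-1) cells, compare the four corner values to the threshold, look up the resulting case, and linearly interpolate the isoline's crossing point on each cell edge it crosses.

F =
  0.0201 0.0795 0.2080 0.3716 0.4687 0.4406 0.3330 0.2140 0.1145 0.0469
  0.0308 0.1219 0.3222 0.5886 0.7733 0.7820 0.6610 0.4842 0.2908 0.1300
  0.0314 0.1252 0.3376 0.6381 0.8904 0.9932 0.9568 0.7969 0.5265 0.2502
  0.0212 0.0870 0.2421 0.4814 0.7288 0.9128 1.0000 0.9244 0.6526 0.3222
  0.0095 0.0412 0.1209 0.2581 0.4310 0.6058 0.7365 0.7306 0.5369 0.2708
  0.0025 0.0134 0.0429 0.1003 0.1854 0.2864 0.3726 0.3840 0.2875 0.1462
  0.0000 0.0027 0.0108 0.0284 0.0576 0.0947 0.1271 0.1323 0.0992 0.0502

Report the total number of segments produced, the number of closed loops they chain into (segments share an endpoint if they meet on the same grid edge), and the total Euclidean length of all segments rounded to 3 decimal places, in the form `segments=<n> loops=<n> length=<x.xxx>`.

segments=20 loops=1 length=13.927

cell (0,3): code 0100 → (0.497,4.000)–(1.000,3.170)
cell (0,4): code 1100 → (0.525,5.000)–(0.497,4.000)
cell (0,5): code 1100 → (0.875,6.000)–(0.525,5.000)
cell (0,6): code 1000 → (1.000,6.232)–(0.875,6.000)
cell (1,2): code 0100 → (1.634,3.000)–(2.000,2.940)
cell (1,3): code 1110 → (1.000,3.170)–(1.634,3.000)
cell (1,6): code 1101 → (1.434,7.000)–(1.000,6.232)
cell (1,7): code 1000 → (2.000,7.654)–(1.434,7.000)
cell (2,2): code 0010 → (2.000,2.940)–(2.116,3.000)
cell (2,3): code 0111 → (2.116,3.000)–(3.000,3.560)
cell (2,7): code 1101 → (2.741,8.000)–(2.000,7.654)
cell (2,8): code 1000 → (3.000,8.099)–(2.741,8.000)
cell (3,3): code 0010 → (3.000,3.560)–(3.365,4.000)
cell (3,4): code 0011 → (3.365,4.000)–(3.954,5.000)
cell (3,5): code 0111 → (3.954,5.000)–(4.000,5.109)
cell (3,7): code 1011 → (4.000,7.571)–(3.282,8.000)
cell (3,8): code 0001 → (3.282,8.000)–(3.000,8.099)
cell (4,5): code 0010 → (4.000,5.109)–(4.320,6.000)
cell (4,6): code 0011 → (4.320,6.000)–(4.319,7.000)
cell (4,7): code 0001 → (4.319,7.000)–(4.000,7.571)
total: 20 segments, chained into 1 closed loop(s), length Σ = 13.926960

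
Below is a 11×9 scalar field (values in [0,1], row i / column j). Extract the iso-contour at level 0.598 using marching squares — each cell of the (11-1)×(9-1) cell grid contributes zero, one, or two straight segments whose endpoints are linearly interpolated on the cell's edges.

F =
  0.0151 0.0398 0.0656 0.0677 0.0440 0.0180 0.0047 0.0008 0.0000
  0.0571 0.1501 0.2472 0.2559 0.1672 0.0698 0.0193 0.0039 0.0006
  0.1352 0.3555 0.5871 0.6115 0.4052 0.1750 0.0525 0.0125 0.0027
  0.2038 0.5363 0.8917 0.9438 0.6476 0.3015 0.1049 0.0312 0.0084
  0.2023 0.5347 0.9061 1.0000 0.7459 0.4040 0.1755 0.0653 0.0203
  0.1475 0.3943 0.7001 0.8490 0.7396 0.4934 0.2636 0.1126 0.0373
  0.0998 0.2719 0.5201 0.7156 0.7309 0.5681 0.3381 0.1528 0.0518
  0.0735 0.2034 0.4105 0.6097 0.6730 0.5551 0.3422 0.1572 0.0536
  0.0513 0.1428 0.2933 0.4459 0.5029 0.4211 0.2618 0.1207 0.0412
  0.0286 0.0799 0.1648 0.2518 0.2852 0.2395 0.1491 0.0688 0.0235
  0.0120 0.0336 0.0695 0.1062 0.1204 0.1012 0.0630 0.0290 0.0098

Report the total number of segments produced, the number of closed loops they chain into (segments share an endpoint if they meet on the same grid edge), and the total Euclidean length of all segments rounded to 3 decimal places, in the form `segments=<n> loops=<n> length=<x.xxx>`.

segments=18 loops=1 length=14.354

cell (1,2): code 0100 → (1.962,3.000)–(2.000,2.447)
cell (1,3): code 1000 → (2.000,3.065)–(1.962,3.000)
cell (2,1): code 0100 → (2.036,2.000)–(3.000,1.174)
cell (2,2): code 1110 → (2.000,2.447)–(2.036,2.000)
cell (2,3): code 1101 → (2.795,4.000)–(2.000,3.065)
cell (2,4): code 1000 → (3.000,4.143)–(2.795,4.000)
cell (3,1): code 0110 → (3.000,1.174)–(4.000,1.170)
cell (3,4): code 1001 → (4.000,4.433)–(3.000,4.143)
cell (4,1): code 0110 → (4.000,1.170)–(5.000,1.666)
cell (4,4): code 1001 → (5.000,4.575)–(4.000,4.433)
cell (5,1): code 0010 → (5.000,1.666)–(5.567,2.000)
cell (5,2): code 0111 → (5.567,2.000)–(6.000,2.398)
cell (5,4): code 1001 → (6.000,4.816)–(5.000,4.575)
cell (6,2): code 0110 → (6.000,2.398)–(7.000,2.941)
cell (6,4): code 1001 → (7.000,4.636)–(6.000,4.816)
cell (7,2): code 0010 → (7.000,2.941)–(7.071,3.000)
cell (7,3): code 0011 → (7.071,3.000)–(7.441,4.000)
cell (7,4): code 0001 → (7.441,4.000)–(7.000,4.636)
total: 18 segments, chained into 1 closed loop(s), length Σ = 14.354152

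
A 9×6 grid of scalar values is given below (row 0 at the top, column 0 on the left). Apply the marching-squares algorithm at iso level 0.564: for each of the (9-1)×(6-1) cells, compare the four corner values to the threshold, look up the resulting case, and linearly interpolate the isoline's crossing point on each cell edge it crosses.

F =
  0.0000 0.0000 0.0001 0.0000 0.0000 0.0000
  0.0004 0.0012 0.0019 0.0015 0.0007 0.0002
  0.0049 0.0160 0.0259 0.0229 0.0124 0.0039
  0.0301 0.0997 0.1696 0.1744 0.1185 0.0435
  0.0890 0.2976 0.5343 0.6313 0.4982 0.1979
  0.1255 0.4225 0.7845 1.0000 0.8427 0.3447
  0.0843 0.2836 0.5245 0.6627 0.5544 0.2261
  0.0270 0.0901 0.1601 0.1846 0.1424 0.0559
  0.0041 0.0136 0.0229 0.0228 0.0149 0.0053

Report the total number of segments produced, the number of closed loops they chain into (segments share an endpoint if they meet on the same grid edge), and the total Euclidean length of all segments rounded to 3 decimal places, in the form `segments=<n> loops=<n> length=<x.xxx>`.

segments=12 loops=1 length=8.407

cell (3,2): code 0100 → (3.853,3.000)–(4.000,2.306)
cell (3,3): code 1000 → (4.000,3.506)–(3.853,3.000)
cell (4,1): code 0100 → (4.119,2.000)–(5.000,1.391)
cell (4,2): code 1110 → (4.000,2.306)–(4.119,2.000)
cell (4,3): code 1101 → (4.191,4.000)–(4.000,3.506)
cell (4,4): code 1000 → (5.000,4.560)–(4.191,4.000)
cell (5,1): code 0010 → (5.000,1.391)–(5.848,2.000)
cell (5,2): code 0111 → (5.848,2.000)–(6.000,2.286)
cell (5,3): code 1011 → (6.000,3.911)–(5.967,4.000)
cell (5,4): code 0001 → (5.967,4.000)–(5.000,4.560)
cell (6,2): code 0010 → (6.000,2.286)–(6.206,3.000)
cell (6,3): code 0001 → (6.206,3.000)–(6.000,3.911)
total: 12 segments, chained into 1 closed loop(s), length Σ = 8.406720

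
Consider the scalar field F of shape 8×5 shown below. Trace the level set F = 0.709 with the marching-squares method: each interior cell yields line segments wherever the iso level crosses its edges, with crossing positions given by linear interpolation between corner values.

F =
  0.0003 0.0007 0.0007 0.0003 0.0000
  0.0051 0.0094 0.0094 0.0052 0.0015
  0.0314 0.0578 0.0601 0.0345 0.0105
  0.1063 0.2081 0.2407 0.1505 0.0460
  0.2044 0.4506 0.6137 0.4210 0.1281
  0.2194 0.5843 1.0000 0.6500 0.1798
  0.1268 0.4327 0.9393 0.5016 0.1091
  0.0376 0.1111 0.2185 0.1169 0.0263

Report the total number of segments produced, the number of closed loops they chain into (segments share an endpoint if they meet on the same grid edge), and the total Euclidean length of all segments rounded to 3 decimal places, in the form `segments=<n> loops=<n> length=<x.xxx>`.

cell (4,1): code 0100 → (4.247,2.000)–(5.000,1.300)
cell (4,2): code 1000 → (5.000,2.831)–(4.247,2.000)
cell (5,1): code 0110 → (5.000,1.300)–(6.000,1.545)
cell (5,2): code 1001 → (6.000,2.526)–(5.000,2.831)
cell (6,1): code 0010 → (6.000,1.545)–(6.320,2.000)
cell (6,2): code 0001 → (6.320,2.000)–(6.000,2.526)
total: 6 segments, chained into 1 closed loop(s), length Σ = 5.396732

segments=6 loops=1 length=5.397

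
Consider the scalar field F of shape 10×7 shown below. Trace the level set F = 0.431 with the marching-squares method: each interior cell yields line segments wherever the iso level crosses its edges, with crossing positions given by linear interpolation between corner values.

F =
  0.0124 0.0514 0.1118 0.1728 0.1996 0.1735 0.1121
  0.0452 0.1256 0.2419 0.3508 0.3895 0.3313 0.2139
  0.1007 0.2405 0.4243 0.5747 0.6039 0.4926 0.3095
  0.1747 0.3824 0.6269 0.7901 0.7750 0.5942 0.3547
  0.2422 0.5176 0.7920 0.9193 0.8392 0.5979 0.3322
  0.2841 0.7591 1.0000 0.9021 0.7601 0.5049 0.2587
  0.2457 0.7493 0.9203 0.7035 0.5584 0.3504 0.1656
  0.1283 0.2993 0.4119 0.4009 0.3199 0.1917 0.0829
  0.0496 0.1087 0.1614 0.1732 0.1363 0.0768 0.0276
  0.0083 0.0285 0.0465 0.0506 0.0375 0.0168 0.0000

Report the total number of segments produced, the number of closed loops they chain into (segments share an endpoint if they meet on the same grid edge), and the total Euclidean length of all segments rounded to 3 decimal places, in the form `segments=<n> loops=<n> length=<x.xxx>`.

cell (1,2): code 0100 → (1.358,3.000)–(2.000,2.045)
cell (1,3): code 1100 → (1.194,4.000)–(1.358,3.000)
cell (1,4): code 1100 → (1.618,5.000)–(1.194,4.000)
cell (1,5): code 1000 → (2.000,5.336)–(1.618,5.000)
cell (2,1): code 0100 → (2.033,2.000)–(3.000,1.199)
cell (2,2): code 1110 → (2.000,2.045)–(2.033,2.000)
cell (2,5): code 1001 → (3.000,5.681)–(2.000,5.336)
cell (3,0): code 0100 → (3.359,1.000)–(4.000,0.686)
cell (3,1): code 1110 → (3.000,1.199)–(3.359,1.000)
cell (3,5): code 1001 → (4.000,5.628)–(3.000,5.681)
cell (4,0): code 0110 → (4.000,0.686)–(5.000,0.309)
cell (4,5): code 1001 → (5.000,5.300)–(4.000,5.628)
cell (5,0): code 0110 → (5.000,0.309)–(6.000,0.368)
cell (5,4): code 1011 → (6.000,4.612)–(5.478,5.000)
cell (5,5): code 0001 → (5.478,5.000)–(5.000,5.300)
cell (6,0): code 0010 → (6.000,0.368)–(6.707,1.000)
cell (6,1): code 0011 → (6.707,1.000)–(6.962,2.000)
cell (6,2): code 0011 → (6.962,2.000)–(6.901,3.000)
cell (6,3): code 0011 → (6.901,3.000)–(6.534,4.000)
cell (6,4): code 0001 → (6.534,4.000)–(6.000,4.612)
total: 20 segments, chained into 1 closed loop(s), length Σ = 17.451972

segments=20 loops=1 length=17.452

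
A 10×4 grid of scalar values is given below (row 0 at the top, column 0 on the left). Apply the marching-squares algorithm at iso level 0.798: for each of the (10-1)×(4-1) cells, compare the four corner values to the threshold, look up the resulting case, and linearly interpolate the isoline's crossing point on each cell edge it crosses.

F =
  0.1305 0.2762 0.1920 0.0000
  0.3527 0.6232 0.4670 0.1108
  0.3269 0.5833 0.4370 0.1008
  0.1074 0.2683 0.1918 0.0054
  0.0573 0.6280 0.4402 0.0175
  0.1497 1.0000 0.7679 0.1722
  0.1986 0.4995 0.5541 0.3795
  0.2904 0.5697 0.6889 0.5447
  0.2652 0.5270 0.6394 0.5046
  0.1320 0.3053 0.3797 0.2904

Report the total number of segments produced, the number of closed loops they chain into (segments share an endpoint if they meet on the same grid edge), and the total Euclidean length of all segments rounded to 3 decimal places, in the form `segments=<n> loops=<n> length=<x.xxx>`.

segments=4 loops=1 length=3.046

cell (4,0): code 0100 → (4.457,1.000)–(5.000,0.762)
cell (4,1): code 1000 → (5.000,1.870)–(4.457,1.000)
cell (5,0): code 0010 → (5.000,0.762)–(5.404,1.000)
cell (5,1): code 0001 → (5.404,1.000)–(5.000,1.870)
total: 4 segments, chained into 1 closed loop(s), length Σ = 3.046189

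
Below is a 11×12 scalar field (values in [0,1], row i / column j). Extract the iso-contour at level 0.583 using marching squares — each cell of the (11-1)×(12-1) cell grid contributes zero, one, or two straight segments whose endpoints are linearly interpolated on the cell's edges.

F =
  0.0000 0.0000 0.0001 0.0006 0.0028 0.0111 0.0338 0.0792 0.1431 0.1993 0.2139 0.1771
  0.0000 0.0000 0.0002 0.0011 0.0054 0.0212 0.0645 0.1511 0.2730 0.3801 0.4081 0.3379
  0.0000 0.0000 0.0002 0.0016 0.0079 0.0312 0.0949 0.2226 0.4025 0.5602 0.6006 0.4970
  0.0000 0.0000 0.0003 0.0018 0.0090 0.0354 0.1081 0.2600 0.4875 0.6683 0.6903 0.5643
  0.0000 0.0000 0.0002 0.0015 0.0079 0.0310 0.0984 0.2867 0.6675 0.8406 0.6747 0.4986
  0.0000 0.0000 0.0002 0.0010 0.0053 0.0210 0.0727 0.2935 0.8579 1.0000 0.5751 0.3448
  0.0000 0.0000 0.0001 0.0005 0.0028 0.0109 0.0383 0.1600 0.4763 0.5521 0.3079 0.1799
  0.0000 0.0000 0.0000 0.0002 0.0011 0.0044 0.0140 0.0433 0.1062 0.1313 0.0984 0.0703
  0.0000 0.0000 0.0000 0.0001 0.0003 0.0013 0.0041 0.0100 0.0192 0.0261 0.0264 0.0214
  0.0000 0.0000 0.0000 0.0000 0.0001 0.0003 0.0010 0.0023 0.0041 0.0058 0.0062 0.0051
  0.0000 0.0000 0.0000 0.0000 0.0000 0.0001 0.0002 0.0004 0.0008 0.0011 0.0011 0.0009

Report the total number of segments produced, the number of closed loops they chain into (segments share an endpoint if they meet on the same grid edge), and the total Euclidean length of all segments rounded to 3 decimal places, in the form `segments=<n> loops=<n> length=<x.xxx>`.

segments=14 loops=1 length=11.109

cell (1,9): code 0100 → (1.909,10.000)–(2.000,9.564)
cell (1,10): code 1000 → (2.000,10.170)–(1.909,10.000)
cell (2,8): code 0100 → (2.211,9.000)–(3.000,8.528)
cell (2,9): code 1110 → (2.000,9.564)–(2.211,9.000)
cell (2,10): code 1001 → (3.000,10.852)–(2.000,10.170)
cell (3,7): code 0100 → (3.531,8.000)–(4.000,7.778)
cell (3,8): code 1110 → (3.000,8.528)–(3.531,8.000)
cell (3,10): code 1001 → (4.000,10.521)–(3.000,10.852)
cell (4,7): code 0110 → (4.000,7.778)–(5.000,7.513)
cell (4,9): code 1011 → (5.000,9.981)–(4.921,10.000)
cell (4,10): code 0001 → (4.921,10.000)–(4.000,10.521)
cell (5,7): code 0010 → (5.000,7.513)–(5.720,8.000)
cell (5,8): code 0011 → (5.720,8.000)–(5.931,9.000)
cell (5,9): code 0001 → (5.931,9.000)–(5.000,9.981)
total: 14 segments, chained into 1 closed loop(s), length Σ = 11.109441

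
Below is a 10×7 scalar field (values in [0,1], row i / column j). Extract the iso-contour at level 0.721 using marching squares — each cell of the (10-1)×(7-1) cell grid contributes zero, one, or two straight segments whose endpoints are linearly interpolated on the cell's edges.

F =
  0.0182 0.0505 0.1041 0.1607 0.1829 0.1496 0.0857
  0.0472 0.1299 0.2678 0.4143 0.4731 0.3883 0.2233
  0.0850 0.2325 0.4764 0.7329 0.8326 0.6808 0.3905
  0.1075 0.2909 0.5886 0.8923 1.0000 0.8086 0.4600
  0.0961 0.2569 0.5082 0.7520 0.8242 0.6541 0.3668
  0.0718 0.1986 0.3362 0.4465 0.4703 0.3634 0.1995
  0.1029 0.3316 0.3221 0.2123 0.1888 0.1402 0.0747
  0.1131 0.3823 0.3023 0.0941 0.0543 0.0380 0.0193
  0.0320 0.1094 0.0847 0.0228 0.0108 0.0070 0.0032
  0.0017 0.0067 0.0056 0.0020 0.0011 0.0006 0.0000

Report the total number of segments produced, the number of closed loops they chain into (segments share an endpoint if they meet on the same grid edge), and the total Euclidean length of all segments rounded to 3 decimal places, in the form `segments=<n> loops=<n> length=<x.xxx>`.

segments=12 loops=1 length=8.312

cell (1,2): code 0100 → (1.963,3.000)–(2.000,2.954)
cell (1,3): code 1100 → (1.690,4.000)–(1.963,3.000)
cell (1,4): code 1000 → (2.000,4.735)–(1.690,4.000)
cell (2,2): code 0110 → (2.000,2.954)–(3.000,2.436)
cell (2,4): code 1101 → (2.315,5.000)–(2.000,4.735)
cell (2,5): code 1000 → (3.000,5.251)–(2.315,5.000)
cell (3,2): code 0110 → (3.000,2.436)–(4.000,2.873)
cell (3,4): code 1011 → (4.000,4.607)–(3.567,5.000)
cell (3,5): code 0001 → (3.567,5.000)–(3.000,5.251)
cell (4,2): code 0010 → (4.000,2.873)–(4.101,3.000)
cell (4,3): code 0011 → (4.101,3.000)–(4.292,4.000)
cell (4,4): code 0001 → (4.292,4.000)–(4.000,4.607)
total: 12 segments, chained into 1 closed loop(s), length Σ = 8.311644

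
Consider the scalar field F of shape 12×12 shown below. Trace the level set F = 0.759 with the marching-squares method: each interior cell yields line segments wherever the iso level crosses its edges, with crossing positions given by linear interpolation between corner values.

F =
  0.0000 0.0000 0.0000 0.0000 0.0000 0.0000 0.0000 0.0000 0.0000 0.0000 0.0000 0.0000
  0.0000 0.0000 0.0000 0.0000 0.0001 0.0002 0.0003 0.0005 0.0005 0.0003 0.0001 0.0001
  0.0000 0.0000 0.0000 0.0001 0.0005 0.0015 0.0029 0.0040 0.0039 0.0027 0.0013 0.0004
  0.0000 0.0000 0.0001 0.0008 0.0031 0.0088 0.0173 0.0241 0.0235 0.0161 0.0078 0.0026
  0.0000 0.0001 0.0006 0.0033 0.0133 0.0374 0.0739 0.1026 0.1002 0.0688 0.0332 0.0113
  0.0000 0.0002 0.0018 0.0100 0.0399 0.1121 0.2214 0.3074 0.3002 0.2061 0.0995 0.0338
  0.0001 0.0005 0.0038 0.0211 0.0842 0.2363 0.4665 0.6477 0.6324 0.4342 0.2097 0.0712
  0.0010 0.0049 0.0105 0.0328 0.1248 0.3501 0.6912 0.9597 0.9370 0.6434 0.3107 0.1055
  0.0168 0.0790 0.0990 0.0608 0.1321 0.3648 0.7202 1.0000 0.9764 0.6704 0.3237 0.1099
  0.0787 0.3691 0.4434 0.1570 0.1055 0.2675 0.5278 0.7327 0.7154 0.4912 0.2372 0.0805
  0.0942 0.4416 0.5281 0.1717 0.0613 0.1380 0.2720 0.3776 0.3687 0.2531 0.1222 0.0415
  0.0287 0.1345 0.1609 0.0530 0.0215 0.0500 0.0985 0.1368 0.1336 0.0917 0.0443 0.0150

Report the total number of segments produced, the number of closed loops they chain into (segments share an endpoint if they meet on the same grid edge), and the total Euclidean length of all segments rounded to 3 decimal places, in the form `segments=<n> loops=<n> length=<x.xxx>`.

segments=8 loops=1 length=8.186

cell (6,6): code 0100 → (6.357,7.000)–(7.000,6.253)
cell (6,7): code 1100 → (6.416,8.000)–(6.357,7.000)
cell (6,8): code 1000 → (7.000,8.606)–(6.416,8.000)
cell (7,6): code 0110 → (7.000,6.253)–(8.000,6.139)
cell (7,8): code 1001 → (8.000,8.710)–(7.000,8.606)
cell (8,6): code 0010 → (8.000,6.139)–(8.902,7.000)
cell (8,7): code 0011 → (8.902,7.000)–(8.833,8.000)
cell (8,8): code 0001 → (8.833,8.000)–(8.000,8.710)
total: 8 segments, chained into 1 closed loop(s), length Σ = 8.185878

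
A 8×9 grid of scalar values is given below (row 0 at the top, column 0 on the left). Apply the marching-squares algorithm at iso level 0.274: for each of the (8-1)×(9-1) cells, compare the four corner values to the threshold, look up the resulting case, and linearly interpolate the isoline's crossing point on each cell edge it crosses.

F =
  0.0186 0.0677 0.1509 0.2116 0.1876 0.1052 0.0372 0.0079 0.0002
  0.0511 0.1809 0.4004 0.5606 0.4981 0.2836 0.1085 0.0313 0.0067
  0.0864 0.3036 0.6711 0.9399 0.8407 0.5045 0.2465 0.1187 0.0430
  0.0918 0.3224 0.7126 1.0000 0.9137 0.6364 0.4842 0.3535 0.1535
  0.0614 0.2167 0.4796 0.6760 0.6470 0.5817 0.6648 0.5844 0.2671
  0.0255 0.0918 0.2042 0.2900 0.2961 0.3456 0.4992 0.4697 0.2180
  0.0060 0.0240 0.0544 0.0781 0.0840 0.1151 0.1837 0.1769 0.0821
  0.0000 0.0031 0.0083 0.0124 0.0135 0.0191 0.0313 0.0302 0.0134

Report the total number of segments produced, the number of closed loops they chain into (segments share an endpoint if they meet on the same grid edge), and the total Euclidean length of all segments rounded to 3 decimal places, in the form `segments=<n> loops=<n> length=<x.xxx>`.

segments=24 loops=1 length=19.897

cell (0,1): code 0100 → (0.493,2.000)–(1.000,1.424)
cell (0,2): code 1100 → (0.179,3.000)–(0.493,2.000)
cell (0,3): code 1100 → (0.278,4.000)–(0.179,3.000)
cell (0,4): code 1100 → (0.946,5.000)–(0.278,4.000)
cell (0,5): code 1000 → (1.000,5.055)–(0.946,5.000)
cell (1,0): code 0100 → (1.759,1.000)–(2.000,0.864)
cell (1,1): code 1110 → (1.000,1.424)–(1.759,1.000)
cell (1,5): code 1001 → (2.000,5.893)–(1.000,5.055)
cell (2,0): code 0110 → (2.000,0.864)–(3.000,0.790)
cell (2,5): code 1101 → (2.116,6.000)–(2.000,5.893)
cell (2,6): code 1100 → (2.661,7.000)–(2.116,6.000)
cell (2,7): code 1000 → (3.000,7.397)–(2.661,7.000)
cell (3,0): code 0010 → (3.000,0.790)–(3.458,1.000)
cell (3,1): code 0111 → (3.458,1.000)–(4.000,1.218)
cell (3,7): code 1001 → (4.000,7.978)–(3.000,7.397)
cell (4,1): code 0010 → (4.000,1.218)–(4.747,2.000)
cell (4,2): code 0111 → (4.747,2.000)–(5.000,2.814)
cell (4,7): code 1001 → (5.000,7.778)–(4.000,7.978)
cell (5,2): code 0010 → (5.000,2.814)–(5.076,3.000)
cell (5,3): code 0011 → (5.076,3.000)–(5.104,4.000)
cell (5,4): code 0011 → (5.104,4.000)–(5.311,5.000)
cell (5,5): code 0011 → (5.311,5.000)–(5.714,6.000)
cell (5,6): code 0011 → (5.714,6.000)–(5.668,7.000)
cell (5,7): code 0001 → (5.668,7.000)–(5.000,7.778)
total: 24 segments, chained into 1 closed loop(s), length Σ = 19.897232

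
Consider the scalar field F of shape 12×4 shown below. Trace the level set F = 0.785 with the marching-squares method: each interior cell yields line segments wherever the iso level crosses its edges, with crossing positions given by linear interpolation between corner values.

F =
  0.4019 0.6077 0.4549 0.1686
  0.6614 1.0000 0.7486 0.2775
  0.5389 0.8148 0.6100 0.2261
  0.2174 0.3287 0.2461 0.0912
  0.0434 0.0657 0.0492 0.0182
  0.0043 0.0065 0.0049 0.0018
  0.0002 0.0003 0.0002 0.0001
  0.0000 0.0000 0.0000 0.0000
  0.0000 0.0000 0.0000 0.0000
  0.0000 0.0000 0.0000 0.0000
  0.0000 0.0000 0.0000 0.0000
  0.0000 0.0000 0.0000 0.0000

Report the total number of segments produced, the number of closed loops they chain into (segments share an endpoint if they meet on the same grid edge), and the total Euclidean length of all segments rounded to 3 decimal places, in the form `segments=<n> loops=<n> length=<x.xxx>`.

segments=6 loops=1 length=4.493

cell (0,0): code 0100 → (0.452,1.000)–(1.000,0.365)
cell (0,1): code 1000 → (1.000,1.855)–(0.452,1.000)
cell (1,0): code 0110 → (1.000,0.365)–(2.000,0.892)
cell (1,1): code 1001 → (2.000,1.146)–(1.000,1.855)
cell (2,0): code 0010 → (2.000,0.892)–(2.061,1.000)
cell (2,1): code 0001 → (2.061,1.000)–(2.000,1.146)
total: 6 segments, chained into 1 closed loop(s), length Σ = 4.493205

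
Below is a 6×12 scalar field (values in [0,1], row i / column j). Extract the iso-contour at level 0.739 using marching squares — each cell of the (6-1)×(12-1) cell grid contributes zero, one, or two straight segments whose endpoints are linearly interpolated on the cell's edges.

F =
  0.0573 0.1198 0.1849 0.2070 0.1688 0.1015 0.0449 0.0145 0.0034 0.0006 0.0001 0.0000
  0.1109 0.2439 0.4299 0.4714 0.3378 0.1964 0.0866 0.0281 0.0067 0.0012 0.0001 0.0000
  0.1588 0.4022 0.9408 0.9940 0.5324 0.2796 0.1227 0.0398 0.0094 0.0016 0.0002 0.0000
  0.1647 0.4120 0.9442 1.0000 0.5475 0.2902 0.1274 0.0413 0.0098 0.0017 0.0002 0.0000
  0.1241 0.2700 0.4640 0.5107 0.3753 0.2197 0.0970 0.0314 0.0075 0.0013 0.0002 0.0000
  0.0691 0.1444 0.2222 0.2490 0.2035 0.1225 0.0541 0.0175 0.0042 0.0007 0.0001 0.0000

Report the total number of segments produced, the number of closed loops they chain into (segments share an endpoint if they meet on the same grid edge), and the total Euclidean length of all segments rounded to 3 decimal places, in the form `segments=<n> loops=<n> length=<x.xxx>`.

cell (1,1): code 0100 → (1.605,2.000)–(2.000,1.625)
cell (1,2): code 1100 → (1.512,3.000)–(1.605,2.000)
cell (1,3): code 1000 → (2.000,3.552)–(1.512,3.000)
cell (2,1): code 0110 → (2.000,1.625)–(3.000,1.614)
cell (2,3): code 1001 → (3.000,3.577)–(2.000,3.552)
cell (3,1): code 0010 → (3.000,1.614)–(3.427,2.000)
cell (3,2): code 0011 → (3.427,2.000)–(3.533,3.000)
cell (3,3): code 0001 → (3.533,3.000)–(3.000,3.577)
total: 8 segments, chained into 1 closed loop(s), length Σ = 6.652964

segments=8 loops=1 length=6.653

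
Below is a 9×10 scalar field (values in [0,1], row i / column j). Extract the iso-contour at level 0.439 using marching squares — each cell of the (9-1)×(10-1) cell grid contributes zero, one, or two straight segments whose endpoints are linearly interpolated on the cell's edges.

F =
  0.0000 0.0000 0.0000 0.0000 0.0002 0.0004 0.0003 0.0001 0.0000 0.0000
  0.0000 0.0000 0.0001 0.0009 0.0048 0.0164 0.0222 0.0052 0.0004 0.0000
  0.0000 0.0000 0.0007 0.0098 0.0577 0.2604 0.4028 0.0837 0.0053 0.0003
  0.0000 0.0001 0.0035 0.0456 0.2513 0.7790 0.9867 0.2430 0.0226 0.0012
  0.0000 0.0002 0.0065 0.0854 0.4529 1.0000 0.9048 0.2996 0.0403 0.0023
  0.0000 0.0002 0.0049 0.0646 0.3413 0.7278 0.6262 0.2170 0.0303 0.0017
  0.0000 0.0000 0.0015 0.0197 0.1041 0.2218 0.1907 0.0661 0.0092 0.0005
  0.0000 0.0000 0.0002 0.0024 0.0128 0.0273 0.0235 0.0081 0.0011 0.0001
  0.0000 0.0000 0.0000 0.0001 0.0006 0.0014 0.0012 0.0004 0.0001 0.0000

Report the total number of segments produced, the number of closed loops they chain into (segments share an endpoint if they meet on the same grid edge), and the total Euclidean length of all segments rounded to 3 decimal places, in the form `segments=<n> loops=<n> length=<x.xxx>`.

segments=12 loops=1 length=9.894

cell (2,4): code 0100 → (2.344,5.000)–(3.000,4.356)
cell (2,5): code 1100 → (2.062,6.000)–(2.344,5.000)
cell (2,6): code 1000 → (3.000,6.736)–(2.062,6.000)
cell (3,3): code 0100 → (3.931,4.000)–(4.000,3.962)
cell (3,4): code 1110 → (3.000,4.356)–(3.931,4.000)
cell (3,6): code 1001 → (4.000,6.770)–(3.000,6.736)
cell (4,3): code 0010 → (4.000,3.962)–(4.125,4.000)
cell (4,4): code 0111 → (4.125,4.000)–(5.000,4.253)
cell (4,6): code 1001 → (5.000,6.457)–(4.000,6.770)
cell (5,4): code 0010 → (5.000,4.253)–(5.571,5.000)
cell (5,5): code 0011 → (5.571,5.000)–(5.430,6.000)
cell (5,6): code 0001 → (5.430,6.000)–(5.000,6.457)
total: 12 segments, chained into 1 closed loop(s), length Σ = 9.893620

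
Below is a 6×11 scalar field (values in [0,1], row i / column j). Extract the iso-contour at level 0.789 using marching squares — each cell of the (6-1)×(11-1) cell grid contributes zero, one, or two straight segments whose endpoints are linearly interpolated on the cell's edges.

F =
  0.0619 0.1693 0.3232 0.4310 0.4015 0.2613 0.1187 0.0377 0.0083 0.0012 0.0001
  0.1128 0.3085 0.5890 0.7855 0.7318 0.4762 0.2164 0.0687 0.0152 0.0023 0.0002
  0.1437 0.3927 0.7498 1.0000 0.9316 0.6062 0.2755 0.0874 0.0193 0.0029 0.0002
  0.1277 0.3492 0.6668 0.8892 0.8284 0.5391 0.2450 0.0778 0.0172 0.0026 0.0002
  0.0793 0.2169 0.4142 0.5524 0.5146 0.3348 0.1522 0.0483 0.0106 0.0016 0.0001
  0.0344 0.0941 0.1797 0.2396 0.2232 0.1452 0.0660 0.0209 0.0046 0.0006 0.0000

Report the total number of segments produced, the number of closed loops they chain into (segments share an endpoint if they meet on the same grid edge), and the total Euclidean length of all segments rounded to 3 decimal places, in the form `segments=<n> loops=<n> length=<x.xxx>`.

cell (1,2): code 0100 → (1.016,3.000)–(2.000,2.157)
cell (1,3): code 1100 → (1.286,4.000)–(1.016,3.000)
cell (1,4): code 1000 → (2.000,4.438)–(1.286,4.000)
cell (2,2): code 0110 → (2.000,2.157)–(3.000,2.549)
cell (2,4): code 1001 → (3.000,4.136)–(2.000,4.438)
cell (3,2): code 0010 → (3.000,2.549)–(3.298,3.000)
cell (3,3): code 0011 → (3.298,3.000)–(3.126,4.000)
cell (3,4): code 0001 → (3.126,4.000)–(3.000,4.136)
total: 8 segments, chained into 1 closed loop(s), length Σ = 7.027822

segments=8 loops=1 length=7.028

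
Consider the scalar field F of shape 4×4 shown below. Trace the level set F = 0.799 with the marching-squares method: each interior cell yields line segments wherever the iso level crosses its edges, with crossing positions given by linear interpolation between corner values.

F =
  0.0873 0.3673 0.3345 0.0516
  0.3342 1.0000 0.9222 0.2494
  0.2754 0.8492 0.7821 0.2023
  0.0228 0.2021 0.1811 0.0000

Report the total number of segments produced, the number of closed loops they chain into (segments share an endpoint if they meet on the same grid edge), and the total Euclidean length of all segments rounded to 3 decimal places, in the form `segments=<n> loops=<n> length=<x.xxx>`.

segments=8 loops=1 length=4.792

cell (0,0): code 0100 → (0.682,1.000)–(1.000,0.698)
cell (0,1): code 1100 → (0.790,2.000)–(0.682,1.000)
cell (0,2): code 1000 → (1.000,2.183)–(0.790,2.000)
cell (1,0): code 0110 → (1.000,0.698)–(2.000,0.913)
cell (1,1): code 1011 → (2.000,1.748)–(1.879,2.000)
cell (1,2): code 0001 → (1.879,2.000)–(1.000,2.183)
cell (2,0): code 0010 → (2.000,0.913)–(2.078,1.000)
cell (2,1): code 0001 → (2.078,1.000)–(2.000,1.748)
total: 8 segments, chained into 1 closed loop(s), length Σ = 4.791715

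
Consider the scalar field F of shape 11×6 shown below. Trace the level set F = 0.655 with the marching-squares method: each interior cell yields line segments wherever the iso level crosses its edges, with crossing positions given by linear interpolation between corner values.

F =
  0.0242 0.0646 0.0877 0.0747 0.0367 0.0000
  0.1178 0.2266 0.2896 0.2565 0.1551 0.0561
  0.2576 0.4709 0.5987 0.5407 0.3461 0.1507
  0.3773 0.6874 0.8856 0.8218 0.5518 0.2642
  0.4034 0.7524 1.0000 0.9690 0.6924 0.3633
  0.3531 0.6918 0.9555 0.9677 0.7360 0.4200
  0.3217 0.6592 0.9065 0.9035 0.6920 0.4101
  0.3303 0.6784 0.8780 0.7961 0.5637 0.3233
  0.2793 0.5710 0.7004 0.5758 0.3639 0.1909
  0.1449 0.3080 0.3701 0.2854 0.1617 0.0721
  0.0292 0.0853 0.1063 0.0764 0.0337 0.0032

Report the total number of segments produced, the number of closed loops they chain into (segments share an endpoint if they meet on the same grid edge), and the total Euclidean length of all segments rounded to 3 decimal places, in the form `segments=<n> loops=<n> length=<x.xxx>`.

cell (2,0): code 0100 → (2.850,1.000)–(3.000,0.896)
cell (2,1): code 1100 → (2.196,2.000)–(2.850,1.000)
cell (2,2): code 1100 → (2.407,3.000)–(2.196,2.000)
cell (2,3): code 1000 → (3.000,3.618)–(2.407,3.000)
cell (3,0): code 0110 → (3.000,0.896)–(4.000,0.721)
cell (3,3): code 1101 → (3.734,4.000)–(3.000,3.618)
cell (3,4): code 1000 → (4.000,4.114)–(3.734,4.000)
cell (4,0): code 0110 → (4.000,0.721)–(5.000,0.891)
cell (4,4): code 1001 → (5.000,4.256)–(4.000,4.114)
cell (5,0): code 0110 → (5.000,0.891)–(6.000,0.988)
cell (5,4): code 1001 → (6.000,4.131)–(5.000,4.256)
cell (6,0): code 0110 → (6.000,0.988)–(7.000,0.933)
cell (6,3): code 1011 → (7.000,3.607)–(6.288,4.000)
cell (6,4): code 0001 → (6.288,4.000)–(6.000,4.131)
cell (7,0): code 0010 → (7.000,0.933)–(7.218,1.000)
cell (7,1): code 0111 → (7.218,1.000)–(8.000,1.649)
cell (7,2): code 1011 → (8.000,2.364)–(7.640,3.000)
cell (7,3): code 0001 → (7.640,3.000)–(7.000,3.607)
cell (8,1): code 0010 → (8.000,1.649)–(8.137,2.000)
cell (8,2): code 0001 → (8.137,2.000)–(8.000,2.364)
total: 20 segments, chained into 1 closed loop(s), length Σ = 15.179496

segments=20 loops=1 length=15.179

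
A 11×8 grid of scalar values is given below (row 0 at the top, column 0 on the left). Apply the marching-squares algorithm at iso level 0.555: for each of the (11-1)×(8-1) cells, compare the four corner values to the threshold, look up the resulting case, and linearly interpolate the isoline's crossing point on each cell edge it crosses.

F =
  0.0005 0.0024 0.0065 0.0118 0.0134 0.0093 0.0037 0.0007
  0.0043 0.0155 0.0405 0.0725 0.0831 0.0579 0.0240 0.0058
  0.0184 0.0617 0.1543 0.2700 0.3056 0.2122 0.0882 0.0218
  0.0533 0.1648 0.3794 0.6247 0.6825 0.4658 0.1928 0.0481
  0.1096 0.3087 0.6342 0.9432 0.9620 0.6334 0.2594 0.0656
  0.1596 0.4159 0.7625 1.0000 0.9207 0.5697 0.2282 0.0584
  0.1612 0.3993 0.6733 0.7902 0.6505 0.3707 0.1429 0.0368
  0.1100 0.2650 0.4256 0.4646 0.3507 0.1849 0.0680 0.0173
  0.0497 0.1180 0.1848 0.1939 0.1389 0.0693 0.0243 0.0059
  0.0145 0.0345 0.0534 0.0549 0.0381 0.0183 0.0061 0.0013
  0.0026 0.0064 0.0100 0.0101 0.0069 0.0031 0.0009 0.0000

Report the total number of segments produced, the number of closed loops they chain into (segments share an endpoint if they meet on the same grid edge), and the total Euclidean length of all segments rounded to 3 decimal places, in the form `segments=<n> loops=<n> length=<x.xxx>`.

cell (2,2): code 0100 → (2.803,3.000)–(3.000,2.716)
cell (2,3): code 1100 → (2.662,4.000)–(2.803,3.000)
cell (2,4): code 1000 → (3.000,4.588)–(2.662,4.000)
cell (3,1): code 0100 → (3.689,2.000)–(4.000,1.757)
cell (3,2): code 1110 → (3.000,2.716)–(3.689,2.000)
cell (3,4): code 1101 → (3.532,5.000)–(3.000,4.588)
cell (3,5): code 1000 → (4.000,5.210)–(3.532,5.000)
cell (4,1): code 0110 → (4.000,1.757)–(5.000,1.401)
cell (4,5): code 1001 → (5.000,5.043)–(4.000,5.210)
cell (5,1): code 0110 → (5.000,1.401)–(6.000,1.568)
cell (5,4): code 1011 → (6.000,4.341)–(5.074,5.000)
cell (5,5): code 0001 → (5.074,5.000)–(5.000,5.043)
cell (6,1): code 0010 → (6.000,1.568)–(6.478,2.000)
cell (6,2): code 0011 → (6.478,2.000)–(6.722,3.000)
cell (6,3): code 0011 → (6.722,3.000)–(6.319,4.000)
cell (6,4): code 0001 → (6.319,4.000)–(6.000,4.341)
total: 16 segments, chained into 1 closed loop(s), length Σ = 12.137531

segments=16 loops=1 length=12.138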